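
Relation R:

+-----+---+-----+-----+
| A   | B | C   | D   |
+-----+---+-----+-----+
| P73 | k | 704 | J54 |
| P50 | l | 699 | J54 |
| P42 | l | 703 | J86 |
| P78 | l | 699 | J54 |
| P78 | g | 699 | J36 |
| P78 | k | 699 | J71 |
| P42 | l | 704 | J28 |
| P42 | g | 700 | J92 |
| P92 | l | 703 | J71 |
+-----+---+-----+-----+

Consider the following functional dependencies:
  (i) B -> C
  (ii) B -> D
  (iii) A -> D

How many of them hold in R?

0

(i) B -> C: B=k: 2 rows → C takes values {704, 699} — violation; B=l: 5 rows → C takes values {699, 703, 704} — violation; B=g: 2 rows → C takes values {699, 700} — violation — fails.
(ii) B -> D: B=k: 2 rows → D takes values {J54, J71} — violation; B=l: 5 rows → D takes values {J54, J86, J28, J71} — violation; B=g: 2 rows → D takes values {J36, J92} — violation — fails.
(iii) A -> D: A=P42: 3 rows → D takes values {J86, J28, J92} — violation; A=P78: 3 rows → D takes values {J54, J36, J71} — violation — fails.
None of the 3 dependencies hold.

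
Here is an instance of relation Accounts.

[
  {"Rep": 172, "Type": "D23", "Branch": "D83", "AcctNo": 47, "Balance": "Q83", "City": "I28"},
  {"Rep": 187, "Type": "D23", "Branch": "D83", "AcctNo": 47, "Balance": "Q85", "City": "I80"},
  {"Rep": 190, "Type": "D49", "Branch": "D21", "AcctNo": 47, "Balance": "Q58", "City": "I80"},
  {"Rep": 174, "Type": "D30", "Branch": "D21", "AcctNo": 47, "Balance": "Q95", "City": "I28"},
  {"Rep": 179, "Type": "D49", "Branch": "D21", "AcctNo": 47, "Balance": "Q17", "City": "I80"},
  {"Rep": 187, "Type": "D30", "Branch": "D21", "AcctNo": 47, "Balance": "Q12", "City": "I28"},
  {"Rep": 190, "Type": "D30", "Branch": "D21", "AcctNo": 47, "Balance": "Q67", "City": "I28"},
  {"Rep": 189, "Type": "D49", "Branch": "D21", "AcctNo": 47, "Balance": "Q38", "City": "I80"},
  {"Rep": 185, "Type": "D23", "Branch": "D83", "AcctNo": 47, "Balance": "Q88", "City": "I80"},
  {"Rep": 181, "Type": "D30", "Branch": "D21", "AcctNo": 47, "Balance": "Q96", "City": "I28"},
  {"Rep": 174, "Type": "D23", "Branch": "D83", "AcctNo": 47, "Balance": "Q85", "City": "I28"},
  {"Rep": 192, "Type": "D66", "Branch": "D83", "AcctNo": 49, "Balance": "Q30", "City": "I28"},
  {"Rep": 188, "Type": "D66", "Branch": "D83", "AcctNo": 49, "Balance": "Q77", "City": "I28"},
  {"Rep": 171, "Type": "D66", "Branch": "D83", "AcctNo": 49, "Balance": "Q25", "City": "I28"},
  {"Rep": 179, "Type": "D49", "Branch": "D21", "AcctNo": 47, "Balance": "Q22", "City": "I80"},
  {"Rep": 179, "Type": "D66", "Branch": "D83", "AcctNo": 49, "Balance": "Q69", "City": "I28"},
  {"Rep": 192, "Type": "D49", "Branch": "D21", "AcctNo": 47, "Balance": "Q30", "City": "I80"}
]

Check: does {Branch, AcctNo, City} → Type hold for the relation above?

Yes

(Branch=D83, AcctNo=47, City=I28): 2 rows → Type = D23, D23 ✓
(Branch=D83, AcctNo=47, City=I80): 2 rows → Type = D23, D23 ✓
(Branch=D21, AcctNo=47, City=I80): 5 rows → Type = D49, D49, D49, D49, D49 ✓
(Branch=D21, AcctNo=47, City=I28): 4 rows → Type = D30, D30, D30, D30 ✓
(Branch=D83, AcctNo=49, City=I28): 4 rows → Type = D66, D66, D66, D66 ✓
Every {Branch, AcctNo, City} value is associated with a single Type value, so {Branch, AcctNo, City} → Type holds.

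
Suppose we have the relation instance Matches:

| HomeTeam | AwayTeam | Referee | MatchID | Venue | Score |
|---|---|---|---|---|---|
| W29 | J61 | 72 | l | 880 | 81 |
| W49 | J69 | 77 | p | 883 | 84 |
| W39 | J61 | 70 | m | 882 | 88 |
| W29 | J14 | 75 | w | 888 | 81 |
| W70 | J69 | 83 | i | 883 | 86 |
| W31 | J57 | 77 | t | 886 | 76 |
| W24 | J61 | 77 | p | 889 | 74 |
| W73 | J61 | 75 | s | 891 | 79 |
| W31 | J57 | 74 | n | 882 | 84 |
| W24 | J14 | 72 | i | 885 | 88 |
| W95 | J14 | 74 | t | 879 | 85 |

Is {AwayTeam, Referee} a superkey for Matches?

All 11 rows have distinct {AwayTeam, Referee} values, so {AwayTeam, Referee} → (all attributes) holds and {AwayTeam, Referee} is a superkey.

Yes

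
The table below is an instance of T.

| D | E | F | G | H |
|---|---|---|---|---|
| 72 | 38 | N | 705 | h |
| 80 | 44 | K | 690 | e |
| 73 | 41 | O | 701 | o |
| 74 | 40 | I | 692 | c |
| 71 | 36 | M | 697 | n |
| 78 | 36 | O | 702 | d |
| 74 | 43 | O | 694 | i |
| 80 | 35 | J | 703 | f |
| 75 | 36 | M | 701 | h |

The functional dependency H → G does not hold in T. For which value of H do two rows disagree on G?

h

H=h: 2 rows → G takes values {705, 701} — violation
H=e: 1 row → G = 690 ✓
H=o: 1 row → G = 701 ✓
H=c: 1 row → G = 692 ✓
H=n: 1 row → G = 697 ✓
H=d: 1 row → G = 702 ✓
H=i: 1 row → G = 694 ✓
H=f: 1 row → G = 703 ✓
The only H value with inconsistent G is H=h.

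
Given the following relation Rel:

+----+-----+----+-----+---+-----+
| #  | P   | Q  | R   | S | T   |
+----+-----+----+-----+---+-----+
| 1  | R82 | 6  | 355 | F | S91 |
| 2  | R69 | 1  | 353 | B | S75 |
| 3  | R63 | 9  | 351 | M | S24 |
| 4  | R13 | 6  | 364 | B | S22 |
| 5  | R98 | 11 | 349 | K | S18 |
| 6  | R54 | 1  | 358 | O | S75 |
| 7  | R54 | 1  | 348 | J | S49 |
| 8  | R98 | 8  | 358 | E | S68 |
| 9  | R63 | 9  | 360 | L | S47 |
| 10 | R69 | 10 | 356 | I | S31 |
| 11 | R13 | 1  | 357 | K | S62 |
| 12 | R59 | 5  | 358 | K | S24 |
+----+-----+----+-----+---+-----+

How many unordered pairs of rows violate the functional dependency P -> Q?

P=R69: violating pairs (2,10) — 1 pair.
P=R63: all 2 rows agree on Q — 0 pairs.
P=R13: violating pairs (4,11) — 1 pair.
P=R98: violating pairs (5,8) — 1 pair.
P=R54: all 2 rows agree on Q — 0 pairs.

3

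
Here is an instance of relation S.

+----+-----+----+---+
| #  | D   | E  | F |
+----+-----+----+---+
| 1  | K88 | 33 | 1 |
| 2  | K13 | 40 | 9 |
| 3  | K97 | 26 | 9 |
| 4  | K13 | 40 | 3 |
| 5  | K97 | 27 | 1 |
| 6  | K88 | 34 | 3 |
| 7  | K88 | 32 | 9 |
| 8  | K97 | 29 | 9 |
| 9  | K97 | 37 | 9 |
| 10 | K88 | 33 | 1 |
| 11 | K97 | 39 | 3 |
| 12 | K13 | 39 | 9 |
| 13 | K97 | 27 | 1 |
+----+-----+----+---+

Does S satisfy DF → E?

(D=K88, F=1): rows 1, 10 → E = 33, 33 ✓
(D=K13, F=9): rows 2, 12 → E takes values {40, 39} — violation
(D=K97, F=9): rows 3, 8, 9 → E takes values {26, 29, 37} — violation
(D=K13, F=3): row 4 → E = 40 ✓
(D=K97, F=1): rows 5, 13 → E = 27, 27 ✓
(D=K88, F=3): row 6 → E = 34 ✓
(D=K88, F=9): row 7 → E = 32 ✓
(D=K97, F=3): row 11 → E = 39 ✓
Two rows agree on DF but differ on E, so DF → E does not hold.

No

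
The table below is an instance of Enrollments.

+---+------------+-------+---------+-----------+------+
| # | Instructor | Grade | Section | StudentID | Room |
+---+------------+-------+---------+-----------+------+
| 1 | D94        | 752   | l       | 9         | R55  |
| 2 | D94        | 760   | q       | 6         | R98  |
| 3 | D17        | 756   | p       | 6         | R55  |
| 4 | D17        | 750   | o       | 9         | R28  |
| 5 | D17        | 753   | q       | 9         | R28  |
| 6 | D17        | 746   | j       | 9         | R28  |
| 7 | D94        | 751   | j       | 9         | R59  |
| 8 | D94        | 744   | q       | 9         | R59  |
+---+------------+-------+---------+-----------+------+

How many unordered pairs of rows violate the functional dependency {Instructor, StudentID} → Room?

(Instructor=D94, StudentID=9): violating pairs (1,7), (1,8) — 2 pairs.
(Instructor=D17, StudentID=9): all 3 rows agree on Room — 0 pairs.

2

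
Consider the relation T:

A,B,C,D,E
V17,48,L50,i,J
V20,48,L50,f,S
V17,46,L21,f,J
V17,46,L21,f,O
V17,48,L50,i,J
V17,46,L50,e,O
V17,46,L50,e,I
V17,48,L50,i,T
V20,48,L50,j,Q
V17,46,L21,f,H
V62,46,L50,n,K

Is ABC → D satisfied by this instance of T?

No

(A=V17, B=48, C=L50): 3 rows → D = i, i, i ✓
(A=V20, B=48, C=L50): 2 rows → D takes values {f, j} — violation
(A=V17, B=46, C=L21): 3 rows → D = f, f, f ✓
(A=V17, B=46, C=L50): 2 rows → D = e, e ✓
(A=V62, B=46, C=L50): 1 row → D = n ✓
Two rows agree on ABC but differ on D, so ABC → D does not hold.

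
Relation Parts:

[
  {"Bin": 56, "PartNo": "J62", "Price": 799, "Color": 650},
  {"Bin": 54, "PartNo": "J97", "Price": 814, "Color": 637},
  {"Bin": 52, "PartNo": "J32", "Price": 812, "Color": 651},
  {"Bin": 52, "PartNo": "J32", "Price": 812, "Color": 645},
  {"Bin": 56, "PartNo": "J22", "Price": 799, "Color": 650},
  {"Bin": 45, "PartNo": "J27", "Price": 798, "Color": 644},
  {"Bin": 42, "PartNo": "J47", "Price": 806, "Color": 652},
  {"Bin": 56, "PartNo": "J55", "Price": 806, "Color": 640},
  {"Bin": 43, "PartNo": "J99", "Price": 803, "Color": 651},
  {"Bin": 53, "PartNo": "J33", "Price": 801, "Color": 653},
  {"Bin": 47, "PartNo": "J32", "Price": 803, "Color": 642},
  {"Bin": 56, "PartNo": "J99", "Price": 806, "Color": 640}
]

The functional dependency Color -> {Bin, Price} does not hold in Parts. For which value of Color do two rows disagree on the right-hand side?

651

Color=650: 2 rows → {Bin,Price} = (56, 799), (56, 799) ✓
Color=637: 1 row → {Bin,Price} = (54, 814) ✓
Color=651: 2 rows → {Bin,Price} takes values {(52, 812), (43, 803)} — violation
Color=645: 1 row → {Bin,Price} = (52, 812) ✓
Color=644: 1 row → {Bin,Price} = (45, 798) ✓
Color=652: 1 row → {Bin,Price} = (42, 806) ✓
Color=640: 2 rows → {Bin,Price} = (56, 806), (56, 806) ✓
Color=653: 1 row → {Bin,Price} = (53, 801) ✓
Color=642: 1 row → {Bin,Price} = (47, 803) ✓
The only Color value with inconsistent RHS is Color=651.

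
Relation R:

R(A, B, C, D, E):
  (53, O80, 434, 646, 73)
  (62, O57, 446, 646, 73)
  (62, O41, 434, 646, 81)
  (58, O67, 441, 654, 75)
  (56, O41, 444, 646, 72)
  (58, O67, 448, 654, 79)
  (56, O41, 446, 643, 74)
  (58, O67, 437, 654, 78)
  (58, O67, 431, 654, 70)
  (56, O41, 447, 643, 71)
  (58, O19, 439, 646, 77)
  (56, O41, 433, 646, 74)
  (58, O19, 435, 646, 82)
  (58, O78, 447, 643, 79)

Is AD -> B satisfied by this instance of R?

(A=53, D=646): 1 row → B = O80 ✓
(A=62, D=646): 2 rows → B takes values {O57, O41} — violation
(A=58, D=654): 4 rows → B = O67, O67, O67, O67 ✓
(A=56, D=646): 2 rows → B = O41, O41 ✓
(A=56, D=643): 2 rows → B = O41, O41 ✓
(A=58, D=646): 2 rows → B = O19, O19 ✓
(A=58, D=643): 1 row → B = O78 ✓
Two rows agree on AD but differ on B, so AD -> B does not hold.

No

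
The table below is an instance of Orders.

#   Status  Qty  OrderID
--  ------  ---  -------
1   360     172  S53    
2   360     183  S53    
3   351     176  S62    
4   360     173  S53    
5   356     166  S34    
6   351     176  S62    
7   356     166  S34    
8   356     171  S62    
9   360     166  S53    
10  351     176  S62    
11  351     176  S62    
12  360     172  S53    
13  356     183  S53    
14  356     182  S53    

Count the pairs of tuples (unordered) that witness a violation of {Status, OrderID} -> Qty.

10

(Status=360, OrderID=S53): violating pairs (1,2), (1,4), (1,9), (2,4), (2,9), (2,12), (4,9), (4,12), (9,12) — 9 pairs.
(Status=351, OrderID=S62): all 4 rows agree on Qty — 0 pairs.
(Status=356, OrderID=S34): all 2 rows agree on Qty — 0 pairs.
(Status=356, OrderID=S53): violating pairs (13,14) — 1 pair.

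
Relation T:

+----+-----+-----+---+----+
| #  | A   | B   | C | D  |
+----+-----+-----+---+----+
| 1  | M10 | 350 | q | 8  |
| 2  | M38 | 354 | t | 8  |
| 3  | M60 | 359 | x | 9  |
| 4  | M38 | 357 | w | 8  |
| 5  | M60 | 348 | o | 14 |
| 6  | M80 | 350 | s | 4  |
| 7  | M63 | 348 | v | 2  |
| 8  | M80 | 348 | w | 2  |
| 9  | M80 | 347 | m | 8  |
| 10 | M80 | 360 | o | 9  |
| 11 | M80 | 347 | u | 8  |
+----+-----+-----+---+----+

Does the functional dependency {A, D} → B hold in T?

(A=M10, D=8): row 1 → B = 350 ✓
(A=M38, D=8): rows 2, 4 → B takes values {354, 357} — violation
(A=M60, D=9): row 3 → B = 359 ✓
(A=M60, D=14): row 5 → B = 348 ✓
(A=M80, D=4): row 6 → B = 350 ✓
(A=M63, D=2): row 7 → B = 348 ✓
(A=M80, D=2): row 8 → B = 348 ✓
(A=M80, D=8): rows 9, 11 → B = 347, 347 ✓
(A=M80, D=9): row 10 → B = 360 ✓
Two rows agree on {A, D} but differ on B, so {A, D} → B does not hold.

No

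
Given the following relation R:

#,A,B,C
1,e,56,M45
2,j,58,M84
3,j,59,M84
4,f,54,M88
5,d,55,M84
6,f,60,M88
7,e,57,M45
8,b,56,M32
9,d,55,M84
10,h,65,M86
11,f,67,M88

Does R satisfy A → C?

Yes

A=e: rows 1, 7 → C = M45, M45 ✓
A=j: rows 2, 3 → C = M84, M84 ✓
A=f: rows 4, 6, 11 → C = M88, M88, M88 ✓
A=d: rows 5, 9 → C = M84, M84 ✓
A=b: row 8 → C = M32 ✓
A=h: row 10 → C = M86 ✓
Every A value is associated with a single C value, so A → C holds.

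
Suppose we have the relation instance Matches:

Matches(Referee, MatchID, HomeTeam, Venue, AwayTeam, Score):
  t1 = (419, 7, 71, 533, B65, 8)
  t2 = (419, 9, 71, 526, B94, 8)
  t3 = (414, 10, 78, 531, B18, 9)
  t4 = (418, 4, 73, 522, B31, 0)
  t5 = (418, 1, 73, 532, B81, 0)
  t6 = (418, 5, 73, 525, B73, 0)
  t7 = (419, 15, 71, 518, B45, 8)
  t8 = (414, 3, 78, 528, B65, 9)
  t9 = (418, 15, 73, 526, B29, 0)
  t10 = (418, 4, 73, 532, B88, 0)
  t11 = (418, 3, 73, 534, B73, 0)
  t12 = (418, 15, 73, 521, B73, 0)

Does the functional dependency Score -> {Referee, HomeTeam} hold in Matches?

Yes

Score=8: rows 1, 2, 7 → {Referee,HomeTeam} = (419, 71), (419, 71), (419, 71) ✓
Score=9: rows 3, 8 → {Referee,HomeTeam} = (414, 78), (414, 78) ✓
Score=0: rows 4, 5, 6, 9, 10, 11, 12 → {Referee,HomeTeam} = (418, 73), (418, 73), (418, 73), (418, 73), (418, 73), (418, 73), (418, 73) ✓
Every Score value is associated with a single {Referee, HomeTeam} value, so Score -> {Referee, HomeTeam} holds.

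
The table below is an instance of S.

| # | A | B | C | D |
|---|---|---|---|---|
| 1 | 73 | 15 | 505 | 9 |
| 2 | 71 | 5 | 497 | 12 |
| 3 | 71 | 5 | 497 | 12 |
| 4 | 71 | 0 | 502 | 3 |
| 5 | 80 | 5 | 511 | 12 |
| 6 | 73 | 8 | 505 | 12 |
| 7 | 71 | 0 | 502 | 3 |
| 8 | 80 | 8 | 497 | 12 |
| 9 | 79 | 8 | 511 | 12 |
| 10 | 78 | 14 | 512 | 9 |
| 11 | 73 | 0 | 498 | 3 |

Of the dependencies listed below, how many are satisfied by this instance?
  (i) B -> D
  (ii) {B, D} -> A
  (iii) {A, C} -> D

(i) B -> D: every LHS value maps to a single RHS value — holds.
(ii) {B, D} -> A: (B=5, D=12): rows 2, 3, 5 → A takes values {71, 80} — violation; (B=0, D=3): rows 4, 7, 11 → A takes values {71, 73} — violation; (B=8, D=12): rows 6, 8, 9 → A takes values {73, 80, 79} — violation — fails.
(iii) {A, C} -> D: (A=73, C=505): rows 1, 6 → D takes values {9, 12} — violation — fails.
1 of the 3 dependencies holds.

1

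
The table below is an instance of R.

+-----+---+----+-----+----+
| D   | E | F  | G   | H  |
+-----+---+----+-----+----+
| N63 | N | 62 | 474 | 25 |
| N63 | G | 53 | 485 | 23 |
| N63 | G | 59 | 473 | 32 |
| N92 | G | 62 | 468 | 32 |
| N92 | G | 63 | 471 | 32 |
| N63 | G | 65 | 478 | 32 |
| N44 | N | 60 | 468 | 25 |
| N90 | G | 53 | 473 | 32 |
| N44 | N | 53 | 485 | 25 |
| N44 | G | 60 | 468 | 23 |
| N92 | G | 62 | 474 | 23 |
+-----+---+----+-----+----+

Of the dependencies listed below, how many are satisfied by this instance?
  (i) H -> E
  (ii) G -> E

1

(i) H -> E: every LHS value maps to a single RHS value — holds.
(ii) G -> E: G=474: 2 rows → E takes values {N, G} — violation; G=485: 2 rows → E takes values {G, N} — violation; G=468: 3 rows → E takes values {G, N} — violation — fails.
1 of the 2 dependencies holds.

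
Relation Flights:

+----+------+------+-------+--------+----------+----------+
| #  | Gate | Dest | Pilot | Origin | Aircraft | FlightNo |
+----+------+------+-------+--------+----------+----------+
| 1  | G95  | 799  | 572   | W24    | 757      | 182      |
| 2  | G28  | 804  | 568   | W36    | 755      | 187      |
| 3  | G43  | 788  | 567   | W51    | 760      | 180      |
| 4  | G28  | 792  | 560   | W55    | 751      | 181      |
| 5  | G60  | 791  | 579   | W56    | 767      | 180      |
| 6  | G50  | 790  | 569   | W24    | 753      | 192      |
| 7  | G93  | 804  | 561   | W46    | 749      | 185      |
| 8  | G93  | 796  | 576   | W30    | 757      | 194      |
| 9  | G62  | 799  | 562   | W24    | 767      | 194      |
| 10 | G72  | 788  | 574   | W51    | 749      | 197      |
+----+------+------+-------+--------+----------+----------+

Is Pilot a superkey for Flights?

All 10 rows have distinct Pilot values, so Pilot → (all attributes) holds and Pilot is a superkey.

Yes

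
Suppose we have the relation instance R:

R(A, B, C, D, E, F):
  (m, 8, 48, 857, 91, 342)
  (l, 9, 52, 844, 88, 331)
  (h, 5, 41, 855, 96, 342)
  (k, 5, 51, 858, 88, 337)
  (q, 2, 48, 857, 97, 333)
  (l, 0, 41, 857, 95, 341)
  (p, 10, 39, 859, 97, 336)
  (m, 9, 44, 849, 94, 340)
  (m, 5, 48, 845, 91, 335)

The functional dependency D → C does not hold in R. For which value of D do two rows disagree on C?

857

D=857: 3 rows → C takes values {48, 41} — violation
D=844: 1 row → C = 52 ✓
D=855: 1 row → C = 41 ✓
D=858: 1 row → C = 51 ✓
D=859: 1 row → C = 39 ✓
D=849: 1 row → C = 44 ✓
D=845: 1 row → C = 48 ✓
The only D value with inconsistent C is D=857.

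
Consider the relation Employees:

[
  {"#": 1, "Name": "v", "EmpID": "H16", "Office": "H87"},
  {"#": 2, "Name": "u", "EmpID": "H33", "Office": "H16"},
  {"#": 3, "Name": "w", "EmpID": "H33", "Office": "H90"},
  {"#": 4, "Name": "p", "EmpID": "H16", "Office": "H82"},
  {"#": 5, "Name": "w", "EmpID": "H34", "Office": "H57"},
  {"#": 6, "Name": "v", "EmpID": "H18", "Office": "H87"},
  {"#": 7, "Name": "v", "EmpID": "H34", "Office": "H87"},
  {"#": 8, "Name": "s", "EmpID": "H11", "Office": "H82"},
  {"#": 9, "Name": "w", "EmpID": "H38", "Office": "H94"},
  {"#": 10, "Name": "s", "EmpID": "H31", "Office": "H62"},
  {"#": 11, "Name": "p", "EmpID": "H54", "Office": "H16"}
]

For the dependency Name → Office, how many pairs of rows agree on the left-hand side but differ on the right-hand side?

5

Name=v: all 3 rows agree on Office — 0 pairs.
Name=w: violating pairs (3,5), (3,9), (5,9) — 3 pairs.
Name=p: violating pairs (4,11) — 1 pair.
Name=s: violating pairs (8,10) — 1 pair.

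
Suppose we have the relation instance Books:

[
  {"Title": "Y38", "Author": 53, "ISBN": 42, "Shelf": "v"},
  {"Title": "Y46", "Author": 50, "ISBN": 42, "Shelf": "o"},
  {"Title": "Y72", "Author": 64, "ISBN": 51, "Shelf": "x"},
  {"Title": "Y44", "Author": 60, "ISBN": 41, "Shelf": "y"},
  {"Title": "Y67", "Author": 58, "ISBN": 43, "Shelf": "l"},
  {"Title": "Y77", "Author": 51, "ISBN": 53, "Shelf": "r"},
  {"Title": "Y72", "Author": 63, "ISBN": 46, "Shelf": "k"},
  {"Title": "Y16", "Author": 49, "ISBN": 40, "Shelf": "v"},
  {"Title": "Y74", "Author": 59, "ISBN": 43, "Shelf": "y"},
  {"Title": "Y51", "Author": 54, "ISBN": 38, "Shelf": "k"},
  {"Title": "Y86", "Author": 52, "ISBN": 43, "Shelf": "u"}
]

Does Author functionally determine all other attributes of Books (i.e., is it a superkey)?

Yes

All 11 rows have distinct Author values, so Author → (all attributes) holds and Author is a superkey.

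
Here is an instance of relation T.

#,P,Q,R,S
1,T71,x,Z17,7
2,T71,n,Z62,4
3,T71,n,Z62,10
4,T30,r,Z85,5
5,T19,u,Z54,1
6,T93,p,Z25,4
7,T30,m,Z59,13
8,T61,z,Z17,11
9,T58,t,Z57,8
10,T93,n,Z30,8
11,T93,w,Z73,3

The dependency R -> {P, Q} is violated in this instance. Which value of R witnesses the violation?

Z17

R=Z17: rows 1, 8 → {P,Q} takes values {(T71, x), (T61, z)} — violation
R=Z62: rows 2, 3 → {P,Q} = (T71, n), (T71, n) ✓
R=Z85: row 4 → {P,Q} = (T30, r) ✓
R=Z54: row 5 → {P,Q} = (T19, u) ✓
R=Z25: row 6 → {P,Q} = (T93, p) ✓
R=Z59: row 7 → {P,Q} = (T30, m) ✓
R=Z57: row 9 → {P,Q} = (T58, t) ✓
R=Z30: row 10 → {P,Q} = (T93, n) ✓
R=Z73: row 11 → {P,Q} = (T93, w) ✓
The only R value with inconsistent RHS is R=Z17.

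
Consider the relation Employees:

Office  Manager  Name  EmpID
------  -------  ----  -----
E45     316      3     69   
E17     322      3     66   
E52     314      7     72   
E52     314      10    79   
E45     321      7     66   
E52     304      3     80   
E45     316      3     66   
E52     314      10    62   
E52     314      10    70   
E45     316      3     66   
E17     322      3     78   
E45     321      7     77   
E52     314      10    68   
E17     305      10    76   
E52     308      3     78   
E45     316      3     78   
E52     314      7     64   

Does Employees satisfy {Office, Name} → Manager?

No

(Office=E45, Name=3): 4 rows → Manager = 316, 316, 316, 316 ✓
(Office=E17, Name=3): 2 rows → Manager = 322, 322 ✓
(Office=E52, Name=7): 2 rows → Manager = 314, 314 ✓
(Office=E52, Name=10): 4 rows → Manager = 314, 314, 314, 314 ✓
(Office=E45, Name=7): 2 rows → Manager = 321, 321 ✓
(Office=E52, Name=3): 2 rows → Manager takes values {304, 308} — violation
(Office=E17, Name=10): 1 row → Manager = 305 ✓
Two rows agree on {Office, Name} but differ on Manager, so {Office, Name} → Manager does not hold.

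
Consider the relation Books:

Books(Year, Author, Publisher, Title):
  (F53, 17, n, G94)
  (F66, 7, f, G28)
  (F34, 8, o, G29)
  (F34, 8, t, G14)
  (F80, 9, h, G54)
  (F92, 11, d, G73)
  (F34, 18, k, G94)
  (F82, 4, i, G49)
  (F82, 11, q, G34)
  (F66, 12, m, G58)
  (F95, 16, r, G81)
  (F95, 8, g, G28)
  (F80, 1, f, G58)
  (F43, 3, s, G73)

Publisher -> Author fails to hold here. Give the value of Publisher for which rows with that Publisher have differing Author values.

f

Publisher=n: 1 row → Author = 17 ✓
Publisher=f: 2 rows → Author takes values {7, 1} — violation
Publisher=o: 1 row → Author = 8 ✓
Publisher=t: 1 row → Author = 8 ✓
Publisher=h: 1 row → Author = 9 ✓
Publisher=d: 1 row → Author = 11 ✓
Publisher=k: 1 row → Author = 18 ✓
Publisher=i: 1 row → Author = 4 ✓
Publisher=q: 1 row → Author = 11 ✓
Publisher=m: 1 row → Author = 12 ✓
Publisher=r: 1 row → Author = 16 ✓
Publisher=g: 1 row → Author = 8 ✓
Publisher=s: 1 row → Author = 3 ✓
The only Publisher value with inconsistent Author is Publisher=f.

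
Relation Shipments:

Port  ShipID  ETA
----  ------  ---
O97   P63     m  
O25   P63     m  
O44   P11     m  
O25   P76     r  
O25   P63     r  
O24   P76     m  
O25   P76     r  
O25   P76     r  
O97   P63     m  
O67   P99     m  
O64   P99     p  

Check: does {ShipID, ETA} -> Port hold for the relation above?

No

(ShipID=P63, ETA=m): 3 rows → Port takes values {O97, O25} — violation
(ShipID=P11, ETA=m): 1 row → Port = O44 ✓
(ShipID=P76, ETA=r): 3 rows → Port = O25, O25, O25 ✓
(ShipID=P63, ETA=r): 1 row → Port = O25 ✓
(ShipID=P76, ETA=m): 1 row → Port = O24 ✓
(ShipID=P99, ETA=m): 1 row → Port = O67 ✓
(ShipID=P99, ETA=p): 1 row → Port = O64 ✓
Two rows agree on {ShipID, ETA} but differ on Port, so {ShipID, ETA} -> Port does not hold.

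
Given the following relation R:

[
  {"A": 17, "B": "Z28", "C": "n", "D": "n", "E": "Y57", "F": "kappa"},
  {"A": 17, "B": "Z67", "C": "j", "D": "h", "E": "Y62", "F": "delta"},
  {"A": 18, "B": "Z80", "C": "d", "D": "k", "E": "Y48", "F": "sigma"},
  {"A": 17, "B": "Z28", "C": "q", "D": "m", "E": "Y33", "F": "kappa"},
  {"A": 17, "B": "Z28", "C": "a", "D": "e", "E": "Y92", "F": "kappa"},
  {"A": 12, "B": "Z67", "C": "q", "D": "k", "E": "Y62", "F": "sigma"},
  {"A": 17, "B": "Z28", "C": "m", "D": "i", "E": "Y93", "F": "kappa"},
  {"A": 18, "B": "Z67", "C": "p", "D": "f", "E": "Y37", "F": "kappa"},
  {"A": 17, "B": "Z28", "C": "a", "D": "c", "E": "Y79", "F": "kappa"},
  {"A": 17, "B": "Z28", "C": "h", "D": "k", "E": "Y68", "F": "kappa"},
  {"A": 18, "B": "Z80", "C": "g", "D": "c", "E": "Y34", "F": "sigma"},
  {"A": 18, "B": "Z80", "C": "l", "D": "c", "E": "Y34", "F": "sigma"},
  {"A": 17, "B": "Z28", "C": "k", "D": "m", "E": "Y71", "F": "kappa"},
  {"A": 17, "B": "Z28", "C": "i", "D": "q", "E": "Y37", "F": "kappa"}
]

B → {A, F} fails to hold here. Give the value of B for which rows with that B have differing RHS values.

B=Z28: 8 rows → {A,F} = (17, kappa), (17, kappa), (17, kappa), (17, kappa), (17, kappa), (17, kappa), (17, kappa), (17, kappa) ✓
B=Z67: 3 rows → {A,F} takes values {(17, delta), (12, sigma), (18, kappa)} — violation
B=Z80: 3 rows → {A,F} = (18, sigma), (18, sigma), (18, sigma) ✓
The only B value with inconsistent RHS is B=Z67.

Z67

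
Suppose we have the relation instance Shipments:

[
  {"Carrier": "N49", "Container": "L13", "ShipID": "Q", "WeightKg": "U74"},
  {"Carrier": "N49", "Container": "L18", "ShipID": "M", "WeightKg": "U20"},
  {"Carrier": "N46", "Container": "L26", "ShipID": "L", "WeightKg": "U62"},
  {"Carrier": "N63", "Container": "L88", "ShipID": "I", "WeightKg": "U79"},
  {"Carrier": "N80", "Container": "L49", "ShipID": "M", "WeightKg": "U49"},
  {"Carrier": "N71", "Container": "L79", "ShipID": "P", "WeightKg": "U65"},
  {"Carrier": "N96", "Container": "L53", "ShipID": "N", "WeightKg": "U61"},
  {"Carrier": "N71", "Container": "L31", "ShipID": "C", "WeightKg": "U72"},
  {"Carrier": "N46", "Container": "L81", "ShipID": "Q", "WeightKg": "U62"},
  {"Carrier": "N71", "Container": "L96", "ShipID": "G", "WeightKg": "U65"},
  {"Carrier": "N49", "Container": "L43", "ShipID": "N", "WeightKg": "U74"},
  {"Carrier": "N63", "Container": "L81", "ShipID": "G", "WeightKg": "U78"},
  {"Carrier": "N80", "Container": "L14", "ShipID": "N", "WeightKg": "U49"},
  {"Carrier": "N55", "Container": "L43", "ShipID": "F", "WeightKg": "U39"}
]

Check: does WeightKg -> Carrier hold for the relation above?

WeightKg=U74: 2 rows → Carrier = N49, N49 ✓
WeightKg=U20: 1 row → Carrier = N49 ✓
WeightKg=U62: 2 rows → Carrier = N46, N46 ✓
WeightKg=U79: 1 row → Carrier = N63 ✓
WeightKg=U49: 2 rows → Carrier = N80, N80 ✓
WeightKg=U65: 2 rows → Carrier = N71, N71 ✓
WeightKg=U61: 1 row → Carrier = N96 ✓
WeightKg=U72: 1 row → Carrier = N71 ✓
WeightKg=U78: 1 row → Carrier = N63 ✓
WeightKg=U39: 1 row → Carrier = N55 ✓
Every WeightKg value is associated with a single Carrier value, so WeightKg -> Carrier holds.

Yes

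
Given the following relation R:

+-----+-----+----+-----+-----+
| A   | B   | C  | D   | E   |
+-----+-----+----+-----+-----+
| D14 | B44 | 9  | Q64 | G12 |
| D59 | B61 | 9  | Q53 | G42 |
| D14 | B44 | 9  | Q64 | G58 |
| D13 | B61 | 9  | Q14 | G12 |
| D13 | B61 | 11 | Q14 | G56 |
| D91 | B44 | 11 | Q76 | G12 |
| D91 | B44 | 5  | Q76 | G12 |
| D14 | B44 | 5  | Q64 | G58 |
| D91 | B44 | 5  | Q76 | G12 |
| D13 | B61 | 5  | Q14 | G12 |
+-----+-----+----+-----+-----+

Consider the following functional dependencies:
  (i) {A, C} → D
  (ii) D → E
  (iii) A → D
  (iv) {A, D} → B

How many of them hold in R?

3

(i) {A, C} → D: every LHS value maps to a single RHS value — holds.
(ii) D → E: D=Q64: 3 rows → E takes values {G12, G58} — violation; D=Q14: 3 rows → E takes values {G12, G56} — violation — fails.
(iii) A → D: every LHS value maps to a single RHS value — holds.
(iv) {A, D} → B: every LHS value maps to a single RHS value — holds.
3 of the 4 dependencies hold.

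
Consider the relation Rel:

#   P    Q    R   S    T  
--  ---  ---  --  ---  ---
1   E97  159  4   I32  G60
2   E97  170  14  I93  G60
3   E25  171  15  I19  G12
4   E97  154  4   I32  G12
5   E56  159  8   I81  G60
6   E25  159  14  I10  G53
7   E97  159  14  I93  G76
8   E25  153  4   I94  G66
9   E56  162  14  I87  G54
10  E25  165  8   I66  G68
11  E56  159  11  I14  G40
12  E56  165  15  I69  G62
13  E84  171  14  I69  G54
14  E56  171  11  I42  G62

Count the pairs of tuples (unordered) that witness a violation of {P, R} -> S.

(P=E97, R=4): all 2 rows agree on S — 0 pairs.
(P=E97, R=14): all 2 rows agree on S — 0 pairs.
(P=E56, R=11): violating pairs (11,14) — 1 pair.

1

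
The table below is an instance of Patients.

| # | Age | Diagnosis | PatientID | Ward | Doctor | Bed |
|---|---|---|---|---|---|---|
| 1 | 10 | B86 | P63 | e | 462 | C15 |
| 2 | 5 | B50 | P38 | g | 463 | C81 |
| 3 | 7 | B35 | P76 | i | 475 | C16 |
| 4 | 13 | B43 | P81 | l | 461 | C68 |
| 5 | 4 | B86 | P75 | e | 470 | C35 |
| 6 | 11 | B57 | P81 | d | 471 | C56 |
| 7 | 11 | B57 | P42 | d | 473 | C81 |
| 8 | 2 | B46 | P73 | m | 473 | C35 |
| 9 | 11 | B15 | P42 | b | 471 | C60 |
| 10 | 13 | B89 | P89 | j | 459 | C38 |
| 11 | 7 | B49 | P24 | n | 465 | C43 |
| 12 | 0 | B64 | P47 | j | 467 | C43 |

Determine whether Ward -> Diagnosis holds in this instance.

No

Ward=e: rows 1, 5 → Diagnosis = B86, B86 ✓
Ward=g: row 2 → Diagnosis = B50 ✓
Ward=i: row 3 → Diagnosis = B35 ✓
Ward=l: row 4 → Diagnosis = B43 ✓
Ward=d: rows 6, 7 → Diagnosis = B57, B57 ✓
Ward=m: row 8 → Diagnosis = B46 ✓
Ward=b: row 9 → Diagnosis = B15 ✓
Ward=j: rows 10, 12 → Diagnosis takes values {B89, B64} — violation
Ward=n: row 11 → Diagnosis = B49 ✓
Two rows agree on Ward but differ on Diagnosis, so Ward -> Diagnosis does not hold.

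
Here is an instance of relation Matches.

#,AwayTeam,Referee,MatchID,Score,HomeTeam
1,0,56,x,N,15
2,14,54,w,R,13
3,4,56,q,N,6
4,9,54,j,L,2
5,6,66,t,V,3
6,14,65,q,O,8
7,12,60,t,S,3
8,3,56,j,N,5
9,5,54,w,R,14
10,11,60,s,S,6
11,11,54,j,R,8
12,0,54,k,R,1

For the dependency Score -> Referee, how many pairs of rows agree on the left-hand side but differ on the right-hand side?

Score=N: all 3 rows agree on Referee — 0 pairs.
Score=R: all 4 rows agree on Referee — 0 pairs.
Score=S: all 2 rows agree on Referee — 0 pairs.

0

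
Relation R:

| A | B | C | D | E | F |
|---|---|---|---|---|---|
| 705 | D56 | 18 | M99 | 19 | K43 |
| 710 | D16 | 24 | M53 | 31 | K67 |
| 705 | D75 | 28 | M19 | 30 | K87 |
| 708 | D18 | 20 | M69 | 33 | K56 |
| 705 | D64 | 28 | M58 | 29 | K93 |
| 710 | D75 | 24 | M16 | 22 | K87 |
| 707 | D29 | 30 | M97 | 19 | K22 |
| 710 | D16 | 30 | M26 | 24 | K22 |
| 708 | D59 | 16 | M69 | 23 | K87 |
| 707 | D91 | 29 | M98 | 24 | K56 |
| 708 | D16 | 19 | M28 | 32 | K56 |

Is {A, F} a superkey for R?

Two distinct rows share (A=708, F=K56), so {A, F} does not determine every attribute — not a superkey.

No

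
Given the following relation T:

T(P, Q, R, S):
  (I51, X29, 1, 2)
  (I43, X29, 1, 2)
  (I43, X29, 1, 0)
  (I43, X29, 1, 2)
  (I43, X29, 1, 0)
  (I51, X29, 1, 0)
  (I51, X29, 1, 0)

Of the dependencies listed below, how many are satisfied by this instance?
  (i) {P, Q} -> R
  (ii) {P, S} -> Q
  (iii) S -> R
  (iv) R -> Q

(i) {P, Q} -> R: every LHS value maps to a single RHS value — holds.
(ii) {P, S} -> Q: every LHS value maps to a single RHS value — holds.
(iii) S -> R: every LHS value maps to a single RHS value — holds.
(iv) R -> Q: every LHS value maps to a single RHS value — holds.
4 of the 4 dependencies hold.

4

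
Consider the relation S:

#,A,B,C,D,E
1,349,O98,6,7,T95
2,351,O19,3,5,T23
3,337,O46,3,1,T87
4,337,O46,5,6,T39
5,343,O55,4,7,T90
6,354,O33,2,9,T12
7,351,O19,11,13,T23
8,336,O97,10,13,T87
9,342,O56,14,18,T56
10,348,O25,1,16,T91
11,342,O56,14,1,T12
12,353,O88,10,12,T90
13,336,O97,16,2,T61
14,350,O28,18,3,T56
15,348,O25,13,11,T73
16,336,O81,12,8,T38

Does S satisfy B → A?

Yes

B=O98: row 1 → A = 349 ✓
B=O19: rows 2, 7 → A = 351, 351 ✓
B=O46: rows 3, 4 → A = 337, 337 ✓
B=O55: row 5 → A = 343 ✓
B=O33: row 6 → A = 354 ✓
B=O97: rows 8, 13 → A = 336, 336 ✓
B=O56: rows 9, 11 → A = 342, 342 ✓
B=O25: rows 10, 15 → A = 348, 348 ✓
B=O88: row 12 → A = 353 ✓
B=O28: row 14 → A = 350 ✓
B=O81: row 16 → A = 336 ✓
Every B value is associated with a single A value, so B → A holds.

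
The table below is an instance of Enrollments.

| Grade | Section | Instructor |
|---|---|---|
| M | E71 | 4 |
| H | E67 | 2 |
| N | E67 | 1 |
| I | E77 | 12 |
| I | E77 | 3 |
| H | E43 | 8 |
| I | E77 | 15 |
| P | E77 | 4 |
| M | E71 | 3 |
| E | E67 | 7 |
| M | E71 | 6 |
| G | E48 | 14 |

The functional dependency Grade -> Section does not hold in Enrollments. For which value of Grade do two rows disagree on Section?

H

Grade=M: 3 rows → Section = E71, E71, E71 ✓
Grade=H: 2 rows → Section takes values {E67, E43} — violation
Grade=N: 1 row → Section = E67 ✓
Grade=I: 3 rows → Section = E77, E77, E77 ✓
Grade=P: 1 row → Section = E77 ✓
Grade=E: 1 row → Section = E67 ✓
Grade=G: 1 row → Section = E48 ✓
The only Grade value with inconsistent Section is Grade=H.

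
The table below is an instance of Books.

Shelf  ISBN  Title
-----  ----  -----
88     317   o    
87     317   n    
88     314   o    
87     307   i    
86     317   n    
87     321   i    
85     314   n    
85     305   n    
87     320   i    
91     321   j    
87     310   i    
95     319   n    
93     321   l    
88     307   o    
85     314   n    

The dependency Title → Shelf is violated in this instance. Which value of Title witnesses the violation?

Title=o: 3 rows → Shelf = 88, 88, 88 ✓
Title=n: 6 rows → Shelf takes values {87, 86, 85, 95} — violation
Title=i: 4 rows → Shelf = 87, 87, 87, 87 ✓
Title=j: 1 row → Shelf = 91 ✓
Title=l: 1 row → Shelf = 93 ✓
The only Title value with inconsistent Shelf is Title=n.

n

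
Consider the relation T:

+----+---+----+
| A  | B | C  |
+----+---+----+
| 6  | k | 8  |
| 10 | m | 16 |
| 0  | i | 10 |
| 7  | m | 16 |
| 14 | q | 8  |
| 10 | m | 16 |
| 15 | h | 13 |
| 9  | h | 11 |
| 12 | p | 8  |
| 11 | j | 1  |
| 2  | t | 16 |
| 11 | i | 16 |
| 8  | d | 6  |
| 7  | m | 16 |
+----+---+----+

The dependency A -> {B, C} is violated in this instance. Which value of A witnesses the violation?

11

A=6: 1 row → {B,C} = (k, 8) ✓
A=10: 2 rows → {B,C} = (m, 16), (m, 16) ✓
A=0: 1 row → {B,C} = (i, 10) ✓
A=7: 2 rows → {B,C} = (m, 16), (m, 16) ✓
A=14: 1 row → {B,C} = (q, 8) ✓
A=15: 1 row → {B,C} = (h, 13) ✓
A=9: 1 row → {B,C} = (h, 11) ✓
A=12: 1 row → {B,C} = (p, 8) ✓
A=11: 2 rows → {B,C} takes values {(j, 1), (i, 16)} — violation
A=2: 1 row → {B,C} = (t, 16) ✓
A=8: 1 row → {B,C} = (d, 6) ✓
The only A value with inconsistent RHS is A=11.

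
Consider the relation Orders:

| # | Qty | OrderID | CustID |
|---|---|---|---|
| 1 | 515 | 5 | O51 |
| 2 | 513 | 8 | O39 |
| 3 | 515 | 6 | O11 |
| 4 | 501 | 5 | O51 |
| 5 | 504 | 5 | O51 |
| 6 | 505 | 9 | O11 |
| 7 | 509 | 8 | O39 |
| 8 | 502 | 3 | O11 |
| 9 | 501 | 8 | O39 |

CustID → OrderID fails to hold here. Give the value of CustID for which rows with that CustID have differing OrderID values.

O11

CustID=O51: rows 1, 4, 5 → OrderID = 5, 5, 5 ✓
CustID=O39: rows 2, 7, 9 → OrderID = 8, 8, 8 ✓
CustID=O11: rows 3, 6, 8 → OrderID takes values {6, 9, 3} — violation
The only CustID value with inconsistent OrderID is CustID=O11.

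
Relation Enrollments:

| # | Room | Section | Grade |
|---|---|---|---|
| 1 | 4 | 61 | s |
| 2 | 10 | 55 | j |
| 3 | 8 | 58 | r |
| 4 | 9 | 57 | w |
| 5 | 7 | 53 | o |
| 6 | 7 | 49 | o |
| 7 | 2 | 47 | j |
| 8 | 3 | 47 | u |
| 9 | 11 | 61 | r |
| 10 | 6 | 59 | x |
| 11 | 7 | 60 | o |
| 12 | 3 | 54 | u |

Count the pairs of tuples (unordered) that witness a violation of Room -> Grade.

0

Room=7: all 3 rows agree on Grade — 0 pairs.
Room=3: all 2 rows agree on Grade — 0 pairs.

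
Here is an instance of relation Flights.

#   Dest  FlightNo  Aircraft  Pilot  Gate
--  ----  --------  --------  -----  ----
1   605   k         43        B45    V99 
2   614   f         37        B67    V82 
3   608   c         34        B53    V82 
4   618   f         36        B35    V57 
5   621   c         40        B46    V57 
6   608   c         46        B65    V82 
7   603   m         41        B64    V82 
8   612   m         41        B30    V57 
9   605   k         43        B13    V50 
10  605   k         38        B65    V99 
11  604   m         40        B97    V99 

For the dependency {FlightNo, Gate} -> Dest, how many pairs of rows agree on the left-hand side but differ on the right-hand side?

(FlightNo=k, Gate=V99): all 2 rows agree on Dest — 0 pairs.
(FlightNo=c, Gate=V82): all 2 rows agree on Dest — 0 pairs.

0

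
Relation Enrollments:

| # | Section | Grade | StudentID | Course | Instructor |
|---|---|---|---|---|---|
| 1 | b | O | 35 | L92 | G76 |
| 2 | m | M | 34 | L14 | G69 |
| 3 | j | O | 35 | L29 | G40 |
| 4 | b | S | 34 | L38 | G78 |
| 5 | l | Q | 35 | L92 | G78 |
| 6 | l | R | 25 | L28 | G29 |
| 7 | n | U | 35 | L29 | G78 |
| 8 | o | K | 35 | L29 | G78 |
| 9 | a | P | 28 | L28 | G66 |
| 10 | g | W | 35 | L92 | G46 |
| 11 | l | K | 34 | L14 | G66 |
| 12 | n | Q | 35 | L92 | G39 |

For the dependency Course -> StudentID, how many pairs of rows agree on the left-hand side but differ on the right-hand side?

Course=L92: all 4 rows agree on StudentID — 0 pairs.
Course=L14: all 2 rows agree on StudentID — 0 pairs.
Course=L29: all 3 rows agree on StudentID — 0 pairs.
Course=L28: violating pairs (6,9) — 1 pair.

1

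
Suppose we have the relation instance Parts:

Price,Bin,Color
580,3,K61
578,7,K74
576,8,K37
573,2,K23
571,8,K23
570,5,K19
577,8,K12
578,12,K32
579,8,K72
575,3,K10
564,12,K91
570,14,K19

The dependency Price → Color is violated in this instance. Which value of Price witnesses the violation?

Price=580: 1 row → Color = K61 ✓
Price=578: 2 rows → Color takes values {K74, K32} — violation
Price=576: 1 row → Color = K37 ✓
Price=573: 1 row → Color = K23 ✓
Price=571: 1 row → Color = K23 ✓
Price=570: 2 rows → Color = K19, K19 ✓
Price=577: 1 row → Color = K12 ✓
Price=579: 1 row → Color = K72 ✓
Price=575: 1 row → Color = K10 ✓
Price=564: 1 row → Color = K91 ✓
The only Price value with inconsistent Color is Price=578.

578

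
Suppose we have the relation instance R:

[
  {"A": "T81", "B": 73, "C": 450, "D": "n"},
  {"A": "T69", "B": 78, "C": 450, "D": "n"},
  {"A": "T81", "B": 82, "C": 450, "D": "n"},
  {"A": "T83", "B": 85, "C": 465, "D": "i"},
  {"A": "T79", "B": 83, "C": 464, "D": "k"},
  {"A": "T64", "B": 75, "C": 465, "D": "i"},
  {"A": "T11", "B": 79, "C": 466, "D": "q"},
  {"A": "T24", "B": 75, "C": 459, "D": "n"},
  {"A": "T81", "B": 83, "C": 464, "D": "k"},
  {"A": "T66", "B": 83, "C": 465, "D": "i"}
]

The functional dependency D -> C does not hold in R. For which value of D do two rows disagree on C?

n

D=n: 4 rows → C takes values {450, 459} — violation
D=i: 3 rows → C = 465, 465, 465 ✓
D=k: 2 rows → C = 464, 464 ✓
D=q: 1 row → C = 466 ✓
The only D value with inconsistent C is D=n.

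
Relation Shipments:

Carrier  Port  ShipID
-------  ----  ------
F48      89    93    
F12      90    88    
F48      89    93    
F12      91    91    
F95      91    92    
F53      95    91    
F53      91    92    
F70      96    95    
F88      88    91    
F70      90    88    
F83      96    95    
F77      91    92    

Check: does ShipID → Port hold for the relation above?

No

ShipID=93: 2 rows → Port = 89, 89 ✓
ShipID=88: 2 rows → Port = 90, 90 ✓
ShipID=91: 3 rows → Port takes values {91, 95, 88} — violation
ShipID=92: 3 rows → Port = 91, 91, 91 ✓
ShipID=95: 2 rows → Port = 96, 96 ✓
Two rows agree on ShipID but differ on Port, so ShipID → Port does not hold.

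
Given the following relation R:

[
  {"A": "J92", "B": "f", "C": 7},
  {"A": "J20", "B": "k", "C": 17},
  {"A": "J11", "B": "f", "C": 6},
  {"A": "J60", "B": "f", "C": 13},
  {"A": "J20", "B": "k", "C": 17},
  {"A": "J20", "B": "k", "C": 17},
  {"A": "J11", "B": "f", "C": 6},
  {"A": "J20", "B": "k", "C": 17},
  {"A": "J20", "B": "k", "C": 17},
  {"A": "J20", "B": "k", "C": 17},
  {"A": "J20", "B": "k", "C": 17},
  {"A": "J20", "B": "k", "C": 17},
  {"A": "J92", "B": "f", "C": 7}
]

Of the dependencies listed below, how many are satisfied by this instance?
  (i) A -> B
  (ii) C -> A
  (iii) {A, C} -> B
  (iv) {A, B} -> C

(i) A -> B: every LHS value maps to a single RHS value — holds.
(ii) C -> A: every LHS value maps to a single RHS value — holds.
(iii) {A, C} -> B: every LHS value maps to a single RHS value — holds.
(iv) {A, B} -> C: every LHS value maps to a single RHS value — holds.
4 of the 4 dependencies hold.

4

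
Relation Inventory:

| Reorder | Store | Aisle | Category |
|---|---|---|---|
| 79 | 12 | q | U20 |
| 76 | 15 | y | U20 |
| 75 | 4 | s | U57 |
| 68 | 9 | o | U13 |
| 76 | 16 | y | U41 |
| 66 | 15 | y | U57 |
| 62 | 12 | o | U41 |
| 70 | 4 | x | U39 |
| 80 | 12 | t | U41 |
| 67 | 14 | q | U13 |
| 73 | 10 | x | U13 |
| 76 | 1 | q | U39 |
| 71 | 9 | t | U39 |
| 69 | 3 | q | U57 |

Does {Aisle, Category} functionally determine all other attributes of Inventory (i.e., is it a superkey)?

All 14 rows have distinct {Aisle, Category} values, so {Aisle, Category} → (all attributes) holds and {Aisle, Category} is a superkey.

Yes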